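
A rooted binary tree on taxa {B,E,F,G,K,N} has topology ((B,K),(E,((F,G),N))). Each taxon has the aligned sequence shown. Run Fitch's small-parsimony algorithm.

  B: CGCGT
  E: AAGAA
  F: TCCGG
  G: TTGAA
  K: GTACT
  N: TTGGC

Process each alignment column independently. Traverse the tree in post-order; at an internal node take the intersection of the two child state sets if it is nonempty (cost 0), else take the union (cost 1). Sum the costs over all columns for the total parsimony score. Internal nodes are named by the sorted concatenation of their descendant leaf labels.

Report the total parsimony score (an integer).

15

BK@0: {C} ∪ {G} = {C,G} (union, +1)
FG@0: {T} ∩ {T} = {T} (intersection, +0)
FGN@0: {T} ∩ {T} = {T} (intersection, +0)
EFGN@0: {A} ∪ {T} = {A,T} (union, +1)
BEFGKN@0: {C,G} ∪ {A,T} = {A,C,G,T} (union, +1)
BK@1: {G} ∪ {T} = {G,T} (union, +1)
FG@1: {C} ∪ {T} = {C,T} (union, +1)
FGN@1: {C,T} ∩ {T} = {T} (intersection, +0)
EFGN@1: {A} ∪ {T} = {A,T} (union, +1)
BEFGKN@1: {G,T} ∩ {A,T} = {T} (intersection, +0)
BK@2: {C} ∪ {A} = {A,C} (union, +1)
FG@2: {C} ∪ {G} = {C,G} (union, +1)
FGN@2: {C,G} ∩ {G} = {G} (intersection, +0)
EFGN@2: {G} ∩ {G} = {G} (intersection, +0)
BEFGKN@2: {A,C} ∪ {G} = {A,C,G} (union, +1)
BK@3: {G} ∪ {C} = {C,G} (union, +1)
FG@3: {G} ∪ {A} = {A,G} (union, +1)
FGN@3: {A,G} ∩ {G} = {G} (intersection, +0)
EFGN@3: {A} ∪ {G} = {A,G} (union, +1)
BEFGKN@3: {C,G} ∩ {A,G} = {G} (intersection, +0)
BK@4: {T} ∩ {T} = {T} (intersection, +0)
FG@4: {G} ∪ {A} = {A,G} (union, +1)
FGN@4: {A,G} ∪ {C} = {A,C,G} (union, +1)
EFGN@4: {A} ∩ {A,C,G} = {A} (intersection, +0)
BEFGKN@4: {T} ∪ {A} = {A,T} (union, +1)
per-site changes: [3, 3, 3, 3, 3]; total = 15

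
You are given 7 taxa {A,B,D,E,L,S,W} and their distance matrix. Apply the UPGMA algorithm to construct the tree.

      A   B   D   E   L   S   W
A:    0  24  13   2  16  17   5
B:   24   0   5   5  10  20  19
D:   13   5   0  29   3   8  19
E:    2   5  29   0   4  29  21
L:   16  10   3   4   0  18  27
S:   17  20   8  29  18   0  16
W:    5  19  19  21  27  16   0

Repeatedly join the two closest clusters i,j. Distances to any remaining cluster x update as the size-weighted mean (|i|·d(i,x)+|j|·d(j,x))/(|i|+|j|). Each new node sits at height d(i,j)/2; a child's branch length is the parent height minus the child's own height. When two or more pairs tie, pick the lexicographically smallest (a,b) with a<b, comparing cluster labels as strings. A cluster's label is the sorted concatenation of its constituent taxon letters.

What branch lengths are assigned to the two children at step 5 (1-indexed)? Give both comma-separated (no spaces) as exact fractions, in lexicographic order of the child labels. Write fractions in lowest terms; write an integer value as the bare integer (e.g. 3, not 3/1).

47/12,23/3

1. join A+E (d=2) ⇒ AE; edges |A|=1, |E|=1
  updated: d(AE,B)=29/2, d(AE,D)=21, d(AE,L)=10, d(AE,S)=23, d(AE,W)=13
2. join D+L (d=3) ⇒ DL; edges |D|=3/2, |L|=3/2
  updated: d(AE,DL)=31/2, d(B,DL)=15/2, d(DL,S)=13, d(DL,W)=23
3. join B+DL (d=15/2) ⇒ BDL; edges |B|=15/4, |DL|=9/4
  updated: d(AE,BDL)=91/6, d(BDL,S)=46/3, d(BDL,W)=65/3
4. join AE+W (d=13) ⇒ AEW; edges |AE|=11/2, |W|=13/2
  updated: d(AEW,BDL)=52/3, d(AEW,S)=62/3
5. join BDL+S (d=46/3) ⇒ BDLS; edges |BDL|=47/12, |S|=23/3
  updated: d(AEW,BDLS)=109/6
6. join AEW+BDLS (d=109/6) ⇒ ABDELSW; edges |AEW|=31/12, |BDLS|=17/12
final tree: (((A:1,E:1):11/2,W:13/2):31/12,((B:15/4,(D:3/2,L:3/2):9/4):47/12,S:23/3):17/12)
total length: 463/12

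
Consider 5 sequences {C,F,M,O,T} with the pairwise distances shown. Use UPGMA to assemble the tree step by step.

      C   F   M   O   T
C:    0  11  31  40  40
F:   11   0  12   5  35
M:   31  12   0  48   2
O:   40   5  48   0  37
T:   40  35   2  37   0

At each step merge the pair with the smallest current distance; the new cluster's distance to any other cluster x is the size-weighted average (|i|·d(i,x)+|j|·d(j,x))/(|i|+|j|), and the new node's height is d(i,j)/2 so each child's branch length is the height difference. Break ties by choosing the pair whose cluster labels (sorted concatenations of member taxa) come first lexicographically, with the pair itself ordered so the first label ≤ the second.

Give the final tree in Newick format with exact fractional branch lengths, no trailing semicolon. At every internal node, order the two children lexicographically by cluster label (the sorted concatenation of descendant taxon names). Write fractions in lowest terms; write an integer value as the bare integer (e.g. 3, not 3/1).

((C:51/4,(F:5/2,O:5/2):41/4):25/6,(M:1,T:1):191/12)

step 1: merge (M,T) at d=2; branch lengths M→1, T→1; new cluster MT
  updated: d(C,MT)=71/2, d(F,MT)=47/2, d(MT,O)=85/2
step 2: merge (F,O) at d=5; branch lengths F→5/2, O→5/2; new cluster FO
  updated: d(C,FO)=51/2, d(FO,MT)=33
step 3: merge (C,FO) at d=51/2; branch lengths C→51/4, FO→41/4; new cluster CFO
  updated: d(CFO,MT)=203/6
step 4: merge (CFO,MT) at d=203/6; branch lengths CFO→25/6, MT→191/12; new cluster CFMOT
final tree: ((C:51/4,(F:5/2,O:5/2):41/4):25/6,(M:1,T:1):191/12)
total length: 601/12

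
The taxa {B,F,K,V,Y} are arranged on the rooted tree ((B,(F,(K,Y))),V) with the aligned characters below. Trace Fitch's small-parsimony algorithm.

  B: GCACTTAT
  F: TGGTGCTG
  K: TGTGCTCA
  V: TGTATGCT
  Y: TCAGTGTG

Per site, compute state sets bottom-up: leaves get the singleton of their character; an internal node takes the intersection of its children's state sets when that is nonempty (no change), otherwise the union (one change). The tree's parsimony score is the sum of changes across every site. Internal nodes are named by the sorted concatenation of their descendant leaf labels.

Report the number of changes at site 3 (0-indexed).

3

[col 0] KY: children K:{T}, Y:{T} ∩→ {T}; cost 0
[col 0] FKY: children F:{T}, KY:{T} ∩→ {T}; cost 0
[col 0] BFKY: children B:{G}, FKY:{T} ∪→ {G,T}; cost 1
[col 0] BFKVY: children BFKY:{G,T}, V:{T} ∩→ {T}; cost 0
[col 1] KY: children K:{G}, Y:{C} ∪→ {C,G}; cost 1
[col 1] FKY: children F:{G}, KY:{C,G} ∩→ {G}; cost 0
[col 1] BFKY: children B:{C}, FKY:{G} ∪→ {C,G}; cost 1
[col 1] BFKVY: children BFKY:{C,G}, V:{G} ∩→ {G}; cost 0
[col 2] KY: children K:{T}, Y:{A} ∪→ {A,T}; cost 1
[col 2] FKY: children F:{G}, KY:{A,T} ∪→ {A,G,T}; cost 1
[col 2] BFKY: children B:{A}, FKY:{A,G,T} ∩→ {A}; cost 0
[col 2] BFKVY: children BFKY:{A}, V:{T} ∪→ {A,T}; cost 1
[col 3] KY: children K:{G}, Y:{G} ∩→ {G}; cost 0
[col 3] FKY: children F:{T}, KY:{G} ∪→ {G,T}; cost 1
[col 3] BFKY: children B:{C}, FKY:{G,T} ∪→ {C,G,T}; cost 1
[col 3] BFKVY: children BFKY:{C,G,T}, V:{A} ∪→ {A,C,G,T}; cost 1
[col 4] KY: children K:{C}, Y:{T} ∪→ {C,T}; cost 1
[col 4] FKY: children F:{G}, KY:{C,T} ∪→ {C,G,T}; cost 1
[col 4] BFKY: children B:{T}, FKY:{C,G,T} ∩→ {T}; cost 0
[col 4] BFKVY: children BFKY:{T}, V:{T} ∩→ {T}; cost 0
[col 5] KY: children K:{T}, Y:{G} ∪→ {G,T}; cost 1
[col 5] FKY: children F:{C}, KY:{G,T} ∪→ {C,G,T}; cost 1
[col 5] BFKY: children B:{T}, FKY:{C,G,T} ∩→ {T}; cost 0
[col 5] BFKVY: children BFKY:{T}, V:{G} ∪→ {G,T}; cost 1
[col 6] KY: children K:{C}, Y:{T} ∪→ {C,T}; cost 1
[col 6] FKY: children F:{T}, KY:{C,T} ∩→ {T}; cost 0
[col 6] BFKY: children B:{A}, FKY:{T} ∪→ {A,T}; cost 1
[col 6] BFKVY: children BFKY:{A,T}, V:{C} ∪→ {A,C,T}; cost 1
[col 7] KY: children K:{A}, Y:{G} ∪→ {A,G}; cost 1
[col 7] FKY: children F:{G}, KY:{A,G} ∩→ {G}; cost 0
[col 7] BFKY: children B:{T}, FKY:{G} ∪→ {G,T}; cost 1
[col 7] BFKVY: children BFKY:{G,T}, V:{T} ∩→ {T}; cost 0
per-site changes: [1, 2, 3, 3, 2, 3, 3, 2]; total = 19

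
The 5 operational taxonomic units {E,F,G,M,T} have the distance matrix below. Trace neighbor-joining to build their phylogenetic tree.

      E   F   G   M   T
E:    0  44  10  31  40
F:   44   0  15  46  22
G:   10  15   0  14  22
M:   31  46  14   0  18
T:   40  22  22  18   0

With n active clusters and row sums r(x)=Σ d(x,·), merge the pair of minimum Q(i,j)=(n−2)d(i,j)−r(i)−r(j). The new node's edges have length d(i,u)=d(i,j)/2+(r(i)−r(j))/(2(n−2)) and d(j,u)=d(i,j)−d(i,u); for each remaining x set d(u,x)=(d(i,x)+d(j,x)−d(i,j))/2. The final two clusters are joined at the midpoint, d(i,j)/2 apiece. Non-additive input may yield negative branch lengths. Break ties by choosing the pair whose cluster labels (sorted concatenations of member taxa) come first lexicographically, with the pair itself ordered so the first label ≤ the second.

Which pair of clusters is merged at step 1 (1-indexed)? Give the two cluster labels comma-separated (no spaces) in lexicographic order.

1. join F+T (d=22, Q=-163) ⇒ FT; edges |F|=91/6, |T|=41/6
  updated: d(E,FT)=31, d(FT,G)=15/2, d(FT,M)=21
2. join E+G (d=10, Q=-167/2) ⇒ EG; edges |E|=121/8, |G|=-41/8
  updated: d(EG,FT)=57/4, d(EG,M)=35/2
3. join EG+FT (d=57/4, Q=-211/4) ⇒ EFGT; edges |EG|=43/8, |FT|=71/8
  updated: d(EFGT,M)=97/8
4. join EFGT+M (d=97/8) ⇒ EFGMT; edges |EFGT|=97/16, |M|=97/16
final tree: (((E:121/8,G:-41/8):43/8,(F:91/6,T:41/6):71/8):97/16,M:97/16)
total length: 467/8

F,T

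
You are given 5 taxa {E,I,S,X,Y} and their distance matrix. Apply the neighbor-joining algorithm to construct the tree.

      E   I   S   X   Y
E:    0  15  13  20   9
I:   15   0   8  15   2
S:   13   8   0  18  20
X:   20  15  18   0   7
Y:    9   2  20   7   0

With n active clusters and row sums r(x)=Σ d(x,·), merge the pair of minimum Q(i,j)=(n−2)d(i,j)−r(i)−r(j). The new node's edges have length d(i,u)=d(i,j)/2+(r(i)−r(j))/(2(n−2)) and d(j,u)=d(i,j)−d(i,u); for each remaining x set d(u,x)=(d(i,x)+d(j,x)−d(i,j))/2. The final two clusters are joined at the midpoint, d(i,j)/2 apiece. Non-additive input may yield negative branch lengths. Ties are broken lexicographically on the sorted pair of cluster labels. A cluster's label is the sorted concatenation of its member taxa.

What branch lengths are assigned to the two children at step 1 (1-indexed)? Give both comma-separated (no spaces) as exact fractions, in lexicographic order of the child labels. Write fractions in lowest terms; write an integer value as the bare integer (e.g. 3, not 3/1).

iteration 1: select E,S (d=13, Q=-77); attach at lengths (37/6, 41/6); label the merged cluster ES
  updated: d(ES,I)=5, d(ES,X)=25/2, d(ES,Y)=8
iteration 2: select ES,I (d=5, Q=-75/2); attach at lengths (27/8, 13/8); label the merged cluster EIS
  updated: d(EIS,X)=45/4, d(EIS,Y)=5/2
iteration 3: select EIS,X (d=45/4, Q=-83/4); attach at lengths (27/8, 63/8); label the merged cluster EISX
  updated: d(EISX,Y)=-7/8
iteration 4: select EISX,Y (d=-7/8); attach at lengths (-7/16, -7/16); label the merged cluster EISXY
final tree: ((((E:37/6,S:41/6):27/8,I:13/8):27/8,X:63/8):-7/16,Y:-7/16)
total length: 227/8

37/6,41/6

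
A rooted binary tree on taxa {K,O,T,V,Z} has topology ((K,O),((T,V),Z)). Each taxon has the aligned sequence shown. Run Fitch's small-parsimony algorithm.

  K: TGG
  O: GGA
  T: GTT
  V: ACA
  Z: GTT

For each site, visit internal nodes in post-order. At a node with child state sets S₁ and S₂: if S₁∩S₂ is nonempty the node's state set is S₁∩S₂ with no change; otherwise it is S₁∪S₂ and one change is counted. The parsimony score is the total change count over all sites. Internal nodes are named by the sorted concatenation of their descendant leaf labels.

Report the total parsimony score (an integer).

KO@0: {T} ∪ {G} = {G,T} (union, +1)
TV@0: {G} ∪ {A} = {A,G} (union, +1)
TVZ@0: {A,G} ∩ {G} = {G} (intersection, +0)
KOTVZ@0: {G,T} ∩ {G} = {G} (intersection, +0)
KO@1: {G} ∩ {G} = {G} (intersection, +0)
TV@1: {T} ∪ {C} = {C,T} (union, +1)
TVZ@1: {C,T} ∩ {T} = {T} (intersection, +0)
KOTVZ@1: {G} ∪ {T} = {G,T} (union, +1)
KO@2: {G} ∪ {A} = {A,G} (union, +1)
TV@2: {T} ∪ {A} = {A,T} (union, +1)
TVZ@2: {A,T} ∩ {T} = {T} (intersection, +0)
KOTVZ@2: {A,G} ∪ {T} = {A,G,T} (union, +1)
per-site changes: [2, 2, 3]; total = 7

7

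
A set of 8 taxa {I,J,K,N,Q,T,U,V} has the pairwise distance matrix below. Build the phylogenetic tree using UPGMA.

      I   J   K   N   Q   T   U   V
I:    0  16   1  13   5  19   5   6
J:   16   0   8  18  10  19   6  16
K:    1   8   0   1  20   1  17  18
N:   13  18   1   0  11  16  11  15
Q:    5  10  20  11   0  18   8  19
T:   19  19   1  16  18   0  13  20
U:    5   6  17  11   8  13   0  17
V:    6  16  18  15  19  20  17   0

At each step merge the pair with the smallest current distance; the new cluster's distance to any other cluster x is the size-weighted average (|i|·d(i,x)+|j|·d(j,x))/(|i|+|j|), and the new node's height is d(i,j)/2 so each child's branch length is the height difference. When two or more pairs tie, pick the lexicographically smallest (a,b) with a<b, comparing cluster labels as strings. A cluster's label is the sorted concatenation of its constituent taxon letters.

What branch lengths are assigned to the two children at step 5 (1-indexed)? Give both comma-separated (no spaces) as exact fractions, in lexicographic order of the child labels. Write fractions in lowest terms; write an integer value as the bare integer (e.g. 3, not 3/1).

step 1: merge (I,K) at d=1; branch lengths I→1/2, K→1/2; new cluster IK
  updated: d(IK,J)=12, d(IK,N)=7, d(IK,Q)=25/2, d(IK,T)=10, d(IK,U)=11, d(IK,V)=12
step 2: merge (J,U) at d=6; branch lengths J→3, U→3; new cluster JU
  updated: d(IK,JU)=23/2, d(JU,N)=29/2, d(JU,Q)=9, d(JU,T)=16, d(JU,V)=33/2
step 3: merge (IK,N) at d=7; branch lengths IK→3, N→7/2; new cluster IKN
  updated: d(IKN,JU)=25/2, d(IKN,Q)=12, d(IKN,T)=12, d(IKN,V)=13
step 4: merge (JU,Q) at d=9; branch lengths JU→3/2, Q→9/2; new cluster JQU
  updated: d(IKN,JQU)=37/3, d(JQU,T)=50/3, d(JQU,V)=52/3
step 5: merge (IKN,T) at d=12; branch lengths IKN→5/2, T→6; new cluster IKNT
  updated: d(IKNT,JQU)=161/12, d(IKNT,V)=59/4
step 6: merge (IKNT,JQU) at d=161/12; branch lengths IKNT→17/24, JQU→53/24; new cluster IJKNQTU
  updated: d(IJKNQTU,V)=111/7
step 7: merge (IJKNQTU,V) at d=111/7; branch lengths IJKNQTU→205/168, V→111/14; new cluster IJKNQTUV
final tree: (((((I:1/2,K:1/2):3,N:7/2):5/2,T:6):17/24,((J:3,U:3):3/2,Q:9/2):53/24):205/168,V:111/14)
total length: 6731/168

5/2,6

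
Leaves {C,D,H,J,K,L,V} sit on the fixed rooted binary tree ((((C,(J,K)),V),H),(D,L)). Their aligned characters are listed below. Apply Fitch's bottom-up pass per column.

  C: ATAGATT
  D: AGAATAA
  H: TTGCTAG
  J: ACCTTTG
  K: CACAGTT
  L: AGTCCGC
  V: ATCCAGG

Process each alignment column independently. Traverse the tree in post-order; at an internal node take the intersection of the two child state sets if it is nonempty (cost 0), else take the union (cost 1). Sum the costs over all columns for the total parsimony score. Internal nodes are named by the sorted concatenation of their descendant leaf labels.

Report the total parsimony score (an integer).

site 0, node JK: J={A} ∪ K={C} → {A,C} (+1)
site 0, node CJK: C={A} ∩ JK={A,C} → {A} (+0)
site 0, node CJKV: CJK={A} ∩ V={A} → {A} (+0)
site 0, node CHJKV: CJKV={A} ∪ H={T} → {A,T} (+1)
site 0, node DL: D={A} ∩ L={A} → {A} (+0)
site 0, node CDHJKLV: CHJKV={A,T} ∩ DL={A} → {A} (+0)
site 1, node JK: J={C} ∪ K={A} → {A,C} (+1)
site 1, node CJK: C={T} ∪ JK={A,C} → {A,C,T} (+1)
site 1, node CJKV: CJK={A,C,T} ∩ V={T} → {T} (+0)
site 1, node CHJKV: CJKV={T} ∩ H={T} → {T} (+0)
site 1, node DL: D={G} ∩ L={G} → {G} (+0)
site 1, node CDHJKLV: CHJKV={T} ∪ DL={G} → {G,T} (+1)
site 2, node JK: J={C} ∩ K={C} → {C} (+0)
site 2, node CJK: C={A} ∪ JK={C} → {A,C} (+1)
site 2, node CJKV: CJK={A,C} ∩ V={C} → {C} (+0)
site 2, node CHJKV: CJKV={C} ∪ H={G} → {C,G} (+1)
site 2, node DL: D={A} ∪ L={T} → {A,T} (+1)
site 2, node CDHJKLV: CHJKV={C,G} ∪ DL={A,T} → {A,C,G,T} (+1)
site 3, node JK: J={T} ∪ K={A} → {A,T} (+1)
site 3, node CJK: C={G} ∪ JK={A,T} → {A,G,T} (+1)
site 3, node CJKV: CJK={A,G,T} ∪ V={C} → {A,C,G,T} (+1)
site 3, node CHJKV: CJKV={A,C,G,T} ∩ H={C} → {C} (+0)
site 3, node DL: D={A} ∪ L={C} → {A,C} (+1)
site 3, node CDHJKLV: CHJKV={C} ∩ DL={A,C} → {C} (+0)
site 4, node JK: J={T} ∪ K={G} → {G,T} (+1)
site 4, node CJK: C={A} ∪ JK={G,T} → {A,G,T} (+1)
site 4, node CJKV: CJK={A,G,T} ∩ V={A} → {A} (+0)
site 4, node CHJKV: CJKV={A} ∪ H={T} → {A,T} (+1)
site 4, node DL: D={T} ∪ L={C} → {C,T} (+1)
site 4, node CDHJKLV: CHJKV={A,T} ∩ DL={C,T} → {T} (+0)
site 5, node JK: J={T} ∩ K={T} → {T} (+0)
site 5, node CJK: C={T} ∩ JK={T} → {T} (+0)
site 5, node CJKV: CJK={T} ∪ V={G} → {G,T} (+1)
site 5, node CHJKV: CJKV={G,T} ∪ H={A} → {A,G,T} (+1)
site 5, node DL: D={A} ∪ L={G} → {A,G} (+1)
site 5, node CDHJKLV: CHJKV={A,G,T} ∩ DL={A,G} → {A,G} (+0)
site 6, node JK: J={G} ∪ K={T} → {G,T} (+1)
site 6, node CJK: C={T} ∩ JK={G,T} → {T} (+0)
site 6, node CJKV: CJK={T} ∪ V={G} → {G,T} (+1)
site 6, node CHJKV: CJKV={G,T} ∩ H={G} → {G} (+0)
site 6, node DL: D={A} ∪ L={C} → {A,C} (+1)
site 6, node CDHJKLV: CHJKV={G} ∪ DL={A,C} → {A,C,G} (+1)
per-site changes: [2, 3, 4, 4, 4, 3, 4]; total = 24

24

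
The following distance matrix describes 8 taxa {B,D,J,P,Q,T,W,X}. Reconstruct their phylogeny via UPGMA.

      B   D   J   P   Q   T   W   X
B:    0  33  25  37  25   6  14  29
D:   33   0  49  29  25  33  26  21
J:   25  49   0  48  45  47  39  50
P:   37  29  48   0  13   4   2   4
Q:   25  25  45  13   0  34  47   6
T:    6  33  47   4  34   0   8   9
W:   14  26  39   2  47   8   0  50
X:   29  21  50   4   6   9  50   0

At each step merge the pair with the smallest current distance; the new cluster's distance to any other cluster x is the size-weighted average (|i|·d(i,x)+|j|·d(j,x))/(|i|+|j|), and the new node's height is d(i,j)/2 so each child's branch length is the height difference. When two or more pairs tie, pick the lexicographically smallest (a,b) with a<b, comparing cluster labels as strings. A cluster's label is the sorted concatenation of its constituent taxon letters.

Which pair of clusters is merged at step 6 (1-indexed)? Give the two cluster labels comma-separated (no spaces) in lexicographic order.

step 1: merge (P,W) at d=2; branch lengths P→1, W→1; new cluster PW
  updated: d(B,PW)=51/2, d(D,PW)=55/2, d(J,PW)=87/2, d(PW,Q)=30, d(PW,T)=6, d(PW,X)=27
step 2: merge (B,T) at d=6; branch lengths B→3, T→3; new cluster BT
  updated: d(BT,D)=33, d(BT,J)=36, d(BT,PW)=63/4, d(BT,Q)=59/2, d(BT,X)=19
step 3: merge (Q,X) at d=6; branch lengths Q→3, X→3; new cluster QX
  updated: d(BT,QX)=97/4, d(D,QX)=23, d(J,QX)=95/2, d(PW,QX)=57/2
step 4: merge (BT,PW) at d=63/4; branch lengths BT→39/8, PW→55/8; new cluster BPTW
  updated: d(BPTW,D)=121/4, d(BPTW,J)=159/4, d(BPTW,QX)=211/8
step 5: merge (D,QX) at d=23; branch lengths D→23/2, QX→17/2; new cluster DQX
  updated: d(BPTW,DQX)=83/3, d(DQX,J)=48
step 6: merge (BPTW,DQX) at d=83/3; branch lengths BPTW→143/24, DQX→7/3; new cluster BDPQTWX
  updated: d(BDPQTWX,J)=303/7
step 7: merge (BDPQTWX,J) at d=303/7; branch lengths BDPQTWX→164/21, J→303/14; new cluster BDJPQTWX
final tree: ((((B:3,T:3):39/8,(P:1,W:1):55/8):143/24,(D:23/2,(Q:3,X:3):17/2):7/3):164/21,J:303/14)
total length: 14027/168

BPTW,DQX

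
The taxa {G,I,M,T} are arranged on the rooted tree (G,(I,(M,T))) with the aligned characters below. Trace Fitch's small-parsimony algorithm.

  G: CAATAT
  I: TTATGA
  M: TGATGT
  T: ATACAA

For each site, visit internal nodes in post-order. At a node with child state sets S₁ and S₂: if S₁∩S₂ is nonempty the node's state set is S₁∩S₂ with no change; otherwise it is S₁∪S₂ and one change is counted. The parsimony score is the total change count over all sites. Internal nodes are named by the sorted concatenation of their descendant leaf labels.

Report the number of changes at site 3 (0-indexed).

1

MT@0: {T} ∪ {A} = {A,T} (union, +1)
IMT@0: {T} ∩ {A,T} = {T} (intersection, +0)
GIMT@0: {C} ∪ {T} = {C,T} (union, +1)
MT@1: {G} ∪ {T} = {G,T} (union, +1)
IMT@1: {T} ∩ {G,T} = {T} (intersection, +0)
GIMT@1: {A} ∪ {T} = {A,T} (union, +1)
MT@2: {A} ∩ {A} = {A} (intersection, +0)
IMT@2: {A} ∩ {A} = {A} (intersection, +0)
GIMT@2: {A} ∩ {A} = {A} (intersection, +0)
MT@3: {T} ∪ {C} = {C,T} (union, +1)
IMT@3: {T} ∩ {C,T} = {T} (intersection, +0)
GIMT@3: {T} ∩ {T} = {T} (intersection, +0)
MT@4: {G} ∪ {A} = {A,G} (union, +1)
IMT@4: {G} ∩ {A,G} = {G} (intersection, +0)
GIMT@4: {A} ∪ {G} = {A,G} (union, +1)
MT@5: {T} ∪ {A} = {A,T} (union, +1)
IMT@5: {A} ∩ {A,T} = {A} (intersection, +0)
GIMT@5: {T} ∪ {A} = {A,T} (union, +1)
per-site changes: [2, 2, 0, 1, 2, 2]; total = 9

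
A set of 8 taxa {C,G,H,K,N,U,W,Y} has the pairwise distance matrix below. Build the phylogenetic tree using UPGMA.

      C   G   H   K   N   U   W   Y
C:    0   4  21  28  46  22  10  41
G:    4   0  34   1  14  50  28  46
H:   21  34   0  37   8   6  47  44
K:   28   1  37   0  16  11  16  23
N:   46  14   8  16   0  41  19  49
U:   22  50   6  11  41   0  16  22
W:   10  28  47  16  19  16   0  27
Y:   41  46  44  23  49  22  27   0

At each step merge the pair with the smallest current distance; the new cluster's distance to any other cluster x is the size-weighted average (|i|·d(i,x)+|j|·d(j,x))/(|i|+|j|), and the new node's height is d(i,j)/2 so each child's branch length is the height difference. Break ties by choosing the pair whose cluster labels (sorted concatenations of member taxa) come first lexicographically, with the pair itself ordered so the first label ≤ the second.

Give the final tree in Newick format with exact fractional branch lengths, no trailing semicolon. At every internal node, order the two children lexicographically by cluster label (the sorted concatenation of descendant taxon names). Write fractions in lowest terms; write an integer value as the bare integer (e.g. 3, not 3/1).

((((C:5,W:5):27/4,((G:1/2,K:1/2):7,N:15/2):17/4):13/5,(H:3,U:3):227/20):73/20,Y:18)

step 1: merge (G,K) at d=1; branch lengths G→1/2, K→1/2; new cluster GK
  updated: d(C,GK)=16, d(GK,H)=71/2, d(GK,N)=15, d(GK,U)=61/2, d(GK,W)=22, d(GK,Y)=69/2
step 2: merge (H,U) at d=6; branch lengths H→3, U→3; new cluster HU
  updated: d(C,HU)=43/2, d(GK,HU)=33, d(HU,N)=49/2, d(HU,W)=63/2, d(HU,Y)=33
step 3: merge (C,W) at d=10; branch lengths C→5, W→5; new cluster CW
  updated: d(CW,GK)=19, d(CW,HU)=53/2, d(CW,N)=65/2, d(CW,Y)=34
step 4: merge (GK,N) at d=15; branch lengths GK→7, N→15/2; new cluster GKN
  updated: d(CW,GKN)=47/2, d(GKN,HU)=181/6, d(GKN,Y)=118/3
step 5: merge (CW,GKN) at d=47/2; branch lengths CW→27/4, GKN→17/4; new cluster CGKNW
  updated: d(CGKNW,HU)=287/10, d(CGKNW,Y)=186/5
step 6: merge (CGKNW,HU) at d=287/10; branch lengths CGKNW→13/5, HU→227/20; new cluster CGHKNUW
  updated: d(CGHKNUW,Y)=36
step 7: merge (CGHKNUW,Y) at d=36; branch lengths CGHKNUW→73/20, Y→18; new cluster CGHKNUWY
final tree: ((((C:5,W:5):27/4,((G:1/2,K:1/2):7,N:15/2):17/4):13/5,(H:3,U:3):227/20):73/20,Y:18)
total length: 781/10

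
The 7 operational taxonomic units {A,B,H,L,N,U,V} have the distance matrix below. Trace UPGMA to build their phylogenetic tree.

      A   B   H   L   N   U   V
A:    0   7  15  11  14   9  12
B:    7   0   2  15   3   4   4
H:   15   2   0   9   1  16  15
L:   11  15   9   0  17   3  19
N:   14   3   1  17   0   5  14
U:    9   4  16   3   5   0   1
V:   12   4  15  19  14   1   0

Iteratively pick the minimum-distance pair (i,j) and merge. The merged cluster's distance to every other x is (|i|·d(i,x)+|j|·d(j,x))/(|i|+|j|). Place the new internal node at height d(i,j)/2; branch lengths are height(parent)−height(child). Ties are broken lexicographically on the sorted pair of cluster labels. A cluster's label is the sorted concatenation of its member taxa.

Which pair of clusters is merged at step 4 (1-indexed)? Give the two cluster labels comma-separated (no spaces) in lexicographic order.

step 1: merge (H,N) at d=1; branch lengths H→1/2, N→1/2; new cluster HN
  updated: d(A,HN)=29/2, d(B,HN)=5/2, d(HN,L)=13, d(HN,U)=21/2, d(HN,V)=29/2
step 2: merge (U,V) at d=1; branch lengths U→1/2, V→1/2; new cluster UV
  updated: d(A,UV)=21/2, d(B,UV)=4, d(HN,UV)=25/2, d(L,UV)=11
step 3: merge (B,HN) at d=5/2; branch lengths B→5/4, HN→3/4; new cluster BHN
  updated: d(A,BHN)=12, d(BHN,L)=41/3, d(BHN,UV)=29/3
step 4: merge (BHN,UV) at d=29/3; branch lengths BHN→43/12, UV→13/3; new cluster BHNUV
  updated: d(A,BHNUV)=57/5, d(BHNUV,L)=63/5
step 5: merge (A,L) at d=11; branch lengths A→11/2, L→11/2; new cluster AL
  updated: d(AL,BHNUV)=12
step 6: merge (AL,BHNUV) at d=12; branch lengths AL→1/2, BHNUV→7/6; new cluster ABHLNUV
final tree: ((A:11/2,L:11/2):1/2,((B:5/4,(H:1/2,N:1/2):3/4):43/12,(U:1/2,V:1/2):13/3):7/6)
total length: 295/12

BHN,UV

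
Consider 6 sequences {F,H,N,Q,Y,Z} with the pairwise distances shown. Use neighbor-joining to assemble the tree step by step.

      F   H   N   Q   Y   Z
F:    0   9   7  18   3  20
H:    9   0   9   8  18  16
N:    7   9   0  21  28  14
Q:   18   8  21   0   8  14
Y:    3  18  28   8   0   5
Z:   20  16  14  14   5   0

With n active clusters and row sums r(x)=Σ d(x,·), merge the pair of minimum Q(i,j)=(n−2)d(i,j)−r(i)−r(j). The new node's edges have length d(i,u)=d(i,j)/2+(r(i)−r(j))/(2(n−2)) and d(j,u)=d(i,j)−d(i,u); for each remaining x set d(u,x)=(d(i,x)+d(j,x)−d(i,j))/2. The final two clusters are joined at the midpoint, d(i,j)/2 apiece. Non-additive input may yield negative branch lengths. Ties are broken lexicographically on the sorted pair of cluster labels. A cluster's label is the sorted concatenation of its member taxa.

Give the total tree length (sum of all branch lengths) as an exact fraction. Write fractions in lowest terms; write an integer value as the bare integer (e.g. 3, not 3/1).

499/16

1. join Y+Z (d=5, Q=-111) ⇒ YZ; edges |Y|=13/8, |Z|=27/8
  updated: d(F,YZ)=9, d(H,YZ)=29/2, d(N,YZ)=37/2, d(Q,YZ)=17/2
2. join Q+YZ (d=17/2, Q=-161/2) ⇒ QYZ; edges |Q|=61/12, |YZ|=41/12
  updated: d(F,QYZ)=37/4, d(H,QYZ)=7, d(N,QYZ)=31/2
3. join F+N (d=7, Q=-171/4) ⇒ FN; edges |F|=31/16, |N|=81/16
  updated: d(FN,H)=11/2, d(FN,QYZ)=71/8
4. join FN+H (d=11/2, Q=-171/8) ⇒ FHN; edges |FN|=59/16, |H|=29/16
  updated: d(FHN,QYZ)=83/16
5. join FHN+QYZ (d=83/16) ⇒ FHNQYZ; edges |FHN|=83/32, |QYZ|=83/32
final tree: (((F:31/16,N:81/16):59/16,H:29/16):83/32,(Q:61/12,(Y:13/8,Z:27/8):41/12):83/32)
total length: 499/16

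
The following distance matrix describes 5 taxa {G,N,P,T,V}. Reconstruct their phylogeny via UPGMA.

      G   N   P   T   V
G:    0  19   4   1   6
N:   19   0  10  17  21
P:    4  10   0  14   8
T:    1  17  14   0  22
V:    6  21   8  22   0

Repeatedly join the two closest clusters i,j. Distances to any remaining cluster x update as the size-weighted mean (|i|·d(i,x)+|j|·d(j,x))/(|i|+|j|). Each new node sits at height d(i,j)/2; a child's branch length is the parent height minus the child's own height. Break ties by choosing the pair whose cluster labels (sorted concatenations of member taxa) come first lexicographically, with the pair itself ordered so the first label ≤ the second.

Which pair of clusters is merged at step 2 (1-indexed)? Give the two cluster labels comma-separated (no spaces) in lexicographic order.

P,V

iteration 1: select G,T (d=1); attach at lengths (1/2, 1/2); label the merged cluster GT
  updated: d(GT,N)=18, d(GT,P)=9, d(GT,V)=14
iteration 2: select P,V (d=8); attach at lengths (4, 4); label the merged cluster PV
  updated: d(GT,PV)=23/2, d(N,PV)=31/2
iteration 3: select GT,PV (d=23/2); attach at lengths (21/4, 7/4); label the merged cluster GPTV
  updated: d(GPTV,N)=67/4
iteration 4: select GPTV,N (d=67/4); attach at lengths (21/8, 67/8); label the merged cluster GNPTV
final tree: (((G:1/2,T:1/2):21/4,(P:4,V:4):7/4):21/8,N:67/8)
total length: 27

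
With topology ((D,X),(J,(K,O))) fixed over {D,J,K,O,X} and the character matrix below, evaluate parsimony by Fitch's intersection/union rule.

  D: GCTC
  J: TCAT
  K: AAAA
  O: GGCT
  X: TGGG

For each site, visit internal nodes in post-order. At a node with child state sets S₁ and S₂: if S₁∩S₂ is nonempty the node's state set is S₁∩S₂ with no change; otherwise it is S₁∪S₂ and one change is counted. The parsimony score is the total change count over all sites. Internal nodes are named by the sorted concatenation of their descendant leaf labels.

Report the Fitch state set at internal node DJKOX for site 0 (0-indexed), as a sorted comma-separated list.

G,T

DX@0: {G} ∪ {T} = {G,T} (union, +1)
KO@0: {A} ∪ {G} = {A,G} (union, +1)
JKO@0: {T} ∪ {A,G} = {A,G,T} (union, +1)
DJKOX@0: {G,T} ∩ {A,G,T} = {G,T} (intersection, +0)
DX@1: {C} ∪ {G} = {C,G} (union, +1)
KO@1: {A} ∪ {G} = {A,G} (union, +1)
JKO@1: {C} ∪ {A,G} = {A,C,G} (union, +1)
DJKOX@1: {C,G} ∩ {A,C,G} = {C,G} (intersection, +0)
DX@2: {T} ∪ {G} = {G,T} (union, +1)
KO@2: {A} ∪ {C} = {A,C} (union, +1)
JKO@2: {A} ∩ {A,C} = {A} (intersection, +0)
DJKOX@2: {G,T} ∪ {A} = {A,G,T} (union, +1)
DX@3: {C} ∪ {G} = {C,G} (union, +1)
KO@3: {A} ∪ {T} = {A,T} (union, +1)
JKO@3: {T} ∩ {A,T} = {T} (intersection, +0)
DJKOX@3: {C,G} ∪ {T} = {C,G,T} (union, +1)
per-site changes: [3, 3, 3, 3]; total = 12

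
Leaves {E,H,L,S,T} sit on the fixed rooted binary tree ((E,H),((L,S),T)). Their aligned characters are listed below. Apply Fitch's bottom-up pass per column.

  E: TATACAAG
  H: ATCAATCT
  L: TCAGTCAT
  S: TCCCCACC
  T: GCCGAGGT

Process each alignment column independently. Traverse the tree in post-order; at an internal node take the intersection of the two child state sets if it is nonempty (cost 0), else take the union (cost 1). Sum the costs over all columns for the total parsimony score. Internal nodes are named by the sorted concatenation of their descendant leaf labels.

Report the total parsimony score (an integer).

site 0, node EH: E={T} ∪ H={A} → {A,T} (+1)
site 0, node LS: L={T} ∩ S={T} → {T} (+0)
site 0, node LST: LS={T} ∪ T={G} → {G,T} (+1)
site 0, node EHLST: EH={A,T} ∩ LST={G,T} → {T} (+0)
site 1, node EH: E={A} ∪ H={T} → {A,T} (+1)
site 1, node LS: L={C} ∩ S={C} → {C} (+0)
site 1, node LST: LS={C} ∩ T={C} → {C} (+0)
site 1, node EHLST: EH={A,T} ∪ LST={C} → {A,C,T} (+1)
site 2, node EH: E={T} ∪ H={C} → {C,T} (+1)
site 2, node LS: L={A} ∪ S={C} → {A,C} (+1)
site 2, node LST: LS={A,C} ∩ T={C} → {C} (+0)
site 2, node EHLST: EH={C,T} ∩ LST={C} → {C} (+0)
site 3, node EH: E={A} ∩ H={A} → {A} (+0)
site 3, node LS: L={G} ∪ S={C} → {C,G} (+1)
site 3, node LST: LS={C,G} ∩ T={G} → {G} (+0)
site 3, node EHLST: EH={A} ∪ LST={G} → {A,G} (+1)
site 4, node EH: E={C} ∪ H={A} → {A,C} (+1)
site 4, node LS: L={T} ∪ S={C} → {C,T} (+1)
site 4, node LST: LS={C,T} ∪ T={A} → {A,C,T} (+1)
site 4, node EHLST: EH={A,C} ∩ LST={A,C,T} → {A,C} (+0)
site 5, node EH: E={A} ∪ H={T} → {A,T} (+1)
site 5, node LS: L={C} ∪ S={A} → {A,C} (+1)
site 5, node LST: LS={A,C} ∪ T={G} → {A,C,G} (+1)
site 5, node EHLST: EH={A,T} ∩ LST={A,C,G} → {A} (+0)
site 6, node EH: E={A} ∪ H={C} → {A,C} (+1)
site 6, node LS: L={A} ∪ S={C} → {A,C} (+1)
site 6, node LST: LS={A,C} ∪ T={G} → {A,C,G} (+1)
site 6, node EHLST: EH={A,C} ∩ LST={A,C,G} → {A,C} (+0)
site 7, node EH: E={G} ∪ H={T} → {G,T} (+1)
site 7, node LS: L={T} ∪ S={C} → {C,T} (+1)
site 7, node LST: LS={C,T} ∩ T={T} → {T} (+0)
site 7, node EHLST: EH={G,T} ∩ LST={T} → {T} (+0)
per-site changes: [2, 2, 2, 2, 3, 3, 3, 2]; total = 19

19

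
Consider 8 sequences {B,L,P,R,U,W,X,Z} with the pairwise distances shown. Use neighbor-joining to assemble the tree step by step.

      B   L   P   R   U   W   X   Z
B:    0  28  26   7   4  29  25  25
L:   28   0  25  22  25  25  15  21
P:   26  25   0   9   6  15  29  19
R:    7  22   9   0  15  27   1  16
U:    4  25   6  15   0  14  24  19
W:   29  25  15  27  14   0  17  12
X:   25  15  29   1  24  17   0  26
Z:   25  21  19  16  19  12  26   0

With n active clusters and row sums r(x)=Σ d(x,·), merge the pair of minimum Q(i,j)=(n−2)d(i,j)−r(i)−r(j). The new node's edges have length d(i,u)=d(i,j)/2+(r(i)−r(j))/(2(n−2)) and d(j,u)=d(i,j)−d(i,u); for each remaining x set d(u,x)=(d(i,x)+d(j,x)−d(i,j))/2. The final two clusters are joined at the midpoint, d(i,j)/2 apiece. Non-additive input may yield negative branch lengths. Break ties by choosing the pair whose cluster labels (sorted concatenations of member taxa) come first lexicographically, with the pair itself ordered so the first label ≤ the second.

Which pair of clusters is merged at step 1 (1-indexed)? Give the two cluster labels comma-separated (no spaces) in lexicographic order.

R,X

iteration 1: select R,X (d=1, Q=-228); attach at lengths (-17/6, 23/6); label the merged cluster RX
  updated: d(B,RX)=31/2, d(L,RX)=18, d(P,RX)=37/2, d(RX,U)=19, d(RX,W)=43/2, d(RX,Z)=41/2
iteration 2: select B,U (d=4, Q=-389/2); attach at lengths (121/20, -41/20); label the merged cluster BU
  updated: d(BU,L)=49/2, d(BU,P)=14, d(BU,RX)=61/4, d(BU,W)=39/2, d(BU,Z)=20
iteration 3: select W,Z (d=12, Q=-275/2); attach at lengths (97/16, 95/16); label the merged cluster WZ
  updated: d(BU,WZ)=55/4, d(L,WZ)=17, d(P,WZ)=11, d(RX,WZ)=15
iteration 4: select L,RX (d=18, Q=-389/4); attach at lengths (287/24, 145/24); label the merged cluster LRX
  updated: d(BU,LRX)=87/8, d(LRX,P)=51/4, d(LRX,WZ)=7
iteration 5: select BU,P (d=14, Q=-387/8); attach at lengths (231/32, 217/32); label the merged cluster BPU
  updated: d(BPU,LRX)=77/16, d(BPU,WZ)=43/8
iteration 6: select BPU,LRX (d=77/16, Q=-275/16); attach at lengths (51/32, 103/32); label the merged cluster BLPRUX
  updated: d(BLPRUX,WZ)=121/32
iteration 7: select BLPRUX,WZ (d=121/32); attach at lengths (121/64, 121/64); label the merged cluster BLPRUWXZ
final tree: ((((B:121/20,U:-41/20):231/32,P:217/32):51/32,(L:287/24,(R:-17/6,X:23/6):145/24):103/32):121/64,(W:97/16,Z:95/16):121/64)
total length: 1843/32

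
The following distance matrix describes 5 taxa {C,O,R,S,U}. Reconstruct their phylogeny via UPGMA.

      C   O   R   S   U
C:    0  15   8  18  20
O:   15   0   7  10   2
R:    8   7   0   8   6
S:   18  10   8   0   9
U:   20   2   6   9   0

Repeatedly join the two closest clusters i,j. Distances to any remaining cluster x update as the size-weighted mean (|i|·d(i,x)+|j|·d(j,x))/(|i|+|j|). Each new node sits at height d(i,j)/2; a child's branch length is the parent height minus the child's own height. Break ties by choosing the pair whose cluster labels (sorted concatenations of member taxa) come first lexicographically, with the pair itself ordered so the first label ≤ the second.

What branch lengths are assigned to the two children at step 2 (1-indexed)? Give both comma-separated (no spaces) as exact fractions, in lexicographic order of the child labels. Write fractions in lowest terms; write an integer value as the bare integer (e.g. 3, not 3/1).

1. join O+U (d=2) ⇒ OU; edges |O|=1, |U|=1
  updated: d(C,OU)=35/2, d(OU,R)=13/2, d(OU,S)=19/2
2. join OU+R (d=13/2) ⇒ ORU; edges |OU|=9/4, |R|=13/4
  updated: d(C,ORU)=43/3, d(ORU,S)=9
3. join ORU+S (d=9) ⇒ ORSU; edges |ORU|=5/4, |S|=9/2
  updated: d(C,ORSU)=61/4
4. join C+ORSU (d=61/4) ⇒ CORSU; edges |C|=61/8, |ORSU|=25/8
final tree: (C:61/8,(((O:1,U:1):9/4,R:13/4):5/4,S:9/2):25/8)
total length: 24

9/4,13/4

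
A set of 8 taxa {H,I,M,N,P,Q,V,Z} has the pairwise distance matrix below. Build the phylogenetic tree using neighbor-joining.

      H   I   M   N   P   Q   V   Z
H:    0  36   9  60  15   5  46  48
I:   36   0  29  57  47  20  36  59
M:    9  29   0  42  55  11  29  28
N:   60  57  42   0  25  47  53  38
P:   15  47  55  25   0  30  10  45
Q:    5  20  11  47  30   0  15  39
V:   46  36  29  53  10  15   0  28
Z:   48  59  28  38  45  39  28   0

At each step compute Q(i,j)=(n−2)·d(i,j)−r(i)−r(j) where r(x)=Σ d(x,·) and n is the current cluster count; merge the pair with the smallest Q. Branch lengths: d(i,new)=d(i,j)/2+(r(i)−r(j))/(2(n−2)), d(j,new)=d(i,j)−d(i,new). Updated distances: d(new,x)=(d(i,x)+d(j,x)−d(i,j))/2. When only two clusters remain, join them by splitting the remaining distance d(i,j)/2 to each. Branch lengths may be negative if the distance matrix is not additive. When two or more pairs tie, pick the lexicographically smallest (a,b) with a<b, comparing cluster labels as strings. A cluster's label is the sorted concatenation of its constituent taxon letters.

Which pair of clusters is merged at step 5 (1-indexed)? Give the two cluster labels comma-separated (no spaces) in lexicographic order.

HIMQ,V

1. join N+P (d=25, Q=-399) ⇒ NP; edges |N|=245/12, |P|=55/12
  updated: d(H,NP)=25, d(I,NP)=79/2, d(M,NP)=36, d(NP,Q)=26, d(NP,V)=19, d(NP,Z)=29
2. join H+M (d=9, Q=-266) ⇒ HM; edges |H|=36/5, |M|=9/5
  updated: d(HM,I)=28, d(HM,NP)=26, d(HM,Q)=7/2, d(HM,V)=33, d(HM,Z)=67/2
3. join HM+Q (d=7/2, Q=-427/2) ⇒ HMQ; edges |HM|=69/16, |Q|=-13/16
  updated: d(HMQ,I)=89/4, d(HMQ,NP)=97/4, d(HMQ,V)=89/4, d(HMQ,Z)=69/2
4. join HMQ+I (d=89/4, Q=-773/4) ⇒ HIMQ; edges |HMQ|=53/24, |I|=481/24
  updated: d(HIMQ,NP)=83/4, d(HIMQ,V)=18, d(HIMQ,Z)=285/8
5. join HIMQ+V (d=18, Q=-827/8) ⇒ HIMQV; edges |HIMQ|=363/32, |V|=213/32
  updated: d(HIMQV,NP)=87/8, d(HIMQV,Z)=365/16
6. join HIMQV+NP (d=87/8, Q=-1003/16) ⇒ HIMNPQV; edges |HIMQV|=75/32, |NP|=273/32
  updated: d(HIMNPQV,Z)=655/32
7. join HIMNPQV+Z (d=655/32) ⇒ HIMNPQVZ; edges |HIMNPQV|=655/64, |Z|=655/64
final tree: ((((((H:36/5,M:9/5):69/16,Q:-13/16):53/24,I:481/24):363/32,V:213/32):75/32,(N:245/12,P:55/12):273/32):655/64,Z:655/64)
total length: 3491/32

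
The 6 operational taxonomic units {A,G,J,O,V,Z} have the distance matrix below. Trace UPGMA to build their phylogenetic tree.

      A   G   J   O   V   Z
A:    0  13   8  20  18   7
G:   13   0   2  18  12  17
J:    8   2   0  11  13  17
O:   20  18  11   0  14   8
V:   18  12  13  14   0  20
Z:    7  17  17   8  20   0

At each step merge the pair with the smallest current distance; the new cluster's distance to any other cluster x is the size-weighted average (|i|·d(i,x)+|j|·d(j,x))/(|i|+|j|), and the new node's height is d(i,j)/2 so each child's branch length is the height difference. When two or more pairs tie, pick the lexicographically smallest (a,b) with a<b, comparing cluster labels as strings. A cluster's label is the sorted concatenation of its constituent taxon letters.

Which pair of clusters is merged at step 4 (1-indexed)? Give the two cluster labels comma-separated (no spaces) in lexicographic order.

AZ,O

step 1: merge (G,J) at d=2; branch lengths G→1, J→1; new cluster GJ
  updated: d(A,GJ)=21/2, d(GJ,O)=29/2, d(GJ,V)=25/2, d(GJ,Z)=17
step 2: merge (A,Z) at d=7; branch lengths A→7/2, Z→7/2; new cluster AZ
  updated: d(AZ,GJ)=55/4, d(AZ,O)=14, d(AZ,V)=19
step 3: merge (GJ,V) at d=25/2; branch lengths GJ→21/4, V→25/4; new cluster GJV
  updated: d(AZ,GJV)=31/2, d(GJV,O)=43/3
step 4: merge (AZ,O) at d=14; branch lengths AZ→7/2, O→7; new cluster AOZ
  updated: d(AOZ,GJV)=136/9
step 5: merge (AOZ,GJV) at d=136/9; branch lengths AOZ→5/9, GJV→47/36; new cluster AGJOVZ
final tree: (((A:7/2,Z:7/2):7/2,O:7):5/9,((G:1,J:1):21/4,V:25/4):47/36)
total length: 1183/36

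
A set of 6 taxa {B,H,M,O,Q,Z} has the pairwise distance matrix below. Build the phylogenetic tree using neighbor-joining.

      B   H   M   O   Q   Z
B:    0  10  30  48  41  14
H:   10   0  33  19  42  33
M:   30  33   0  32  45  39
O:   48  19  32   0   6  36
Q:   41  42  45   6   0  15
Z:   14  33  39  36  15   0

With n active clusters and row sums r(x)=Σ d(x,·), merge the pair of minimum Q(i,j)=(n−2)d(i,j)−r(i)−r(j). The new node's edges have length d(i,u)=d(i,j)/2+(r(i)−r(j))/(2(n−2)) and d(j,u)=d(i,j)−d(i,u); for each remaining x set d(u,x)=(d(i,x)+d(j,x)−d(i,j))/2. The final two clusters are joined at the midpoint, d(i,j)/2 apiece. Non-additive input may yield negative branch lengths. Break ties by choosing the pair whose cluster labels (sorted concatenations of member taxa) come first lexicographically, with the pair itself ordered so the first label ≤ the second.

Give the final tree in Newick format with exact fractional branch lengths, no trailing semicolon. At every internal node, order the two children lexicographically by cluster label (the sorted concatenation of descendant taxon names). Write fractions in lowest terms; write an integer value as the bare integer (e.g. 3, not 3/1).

((((B:11/3,H:19/3):53/8,M:159/8):49/8,(O:2,Q:4):105/8):75/16,Z:75/16)

iteration 1: select O,Q (d=6, Q=-266); attach at lengths (2, 4); label the merged cluster OQ
  updated: d(B,OQ)=83/2, d(H,OQ)=55/2, d(M,OQ)=71/2, d(OQ,Z)=45/2
iteration 2: select B,H (d=10, Q=-169); attach at lengths (11/3, 19/3); label the merged cluster BH
  updated: d(BH,M)=53/2, d(BH,OQ)=59/2, d(BH,Z)=37/2
iteration 3: select BH,M (d=53/2, Q=-245/2); attach at lengths (53/8, 159/8); label the merged cluster BHM
  updated: d(BHM,OQ)=77/4, d(BHM,Z)=31/2
iteration 4: select BHM,OQ (d=77/4, Q=-229/4); attach at lengths (49/8, 105/8); label the merged cluster BHMOQ
  updated: d(BHMOQ,Z)=75/8
iteration 5: select BHMOQ,Z (d=75/8); attach at lengths (75/16, 75/16); label the merged cluster BHMOQZ
final tree: ((((B:11/3,H:19/3):53/8,M:159/8):49/8,(O:2,Q:4):105/8):75/16,Z:75/16)
total length: 569/8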